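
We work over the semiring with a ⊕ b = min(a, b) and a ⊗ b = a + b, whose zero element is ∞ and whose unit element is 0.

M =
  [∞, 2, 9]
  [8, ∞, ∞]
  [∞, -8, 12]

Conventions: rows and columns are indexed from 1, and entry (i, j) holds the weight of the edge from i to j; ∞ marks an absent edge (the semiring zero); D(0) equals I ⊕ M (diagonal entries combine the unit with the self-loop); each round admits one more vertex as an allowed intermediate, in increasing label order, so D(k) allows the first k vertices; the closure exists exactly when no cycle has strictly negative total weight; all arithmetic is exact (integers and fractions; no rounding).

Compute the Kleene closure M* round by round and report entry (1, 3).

D(0):
  [0, 2, 9]
  [8, 0, ∞]
  [∞, -8, 0]
D(1):
  [0, 2, 9]
  [8, 0, 17]
  [∞, -8, 0]
D(2):
  [0, 2, 9]
  [8, 0, 17]
  [0, -8, 0]
D(3):
  [0, 1, 9]
  [8, 0, 17]
  [0, -8, 0]
Answer: M*[1][3] = 9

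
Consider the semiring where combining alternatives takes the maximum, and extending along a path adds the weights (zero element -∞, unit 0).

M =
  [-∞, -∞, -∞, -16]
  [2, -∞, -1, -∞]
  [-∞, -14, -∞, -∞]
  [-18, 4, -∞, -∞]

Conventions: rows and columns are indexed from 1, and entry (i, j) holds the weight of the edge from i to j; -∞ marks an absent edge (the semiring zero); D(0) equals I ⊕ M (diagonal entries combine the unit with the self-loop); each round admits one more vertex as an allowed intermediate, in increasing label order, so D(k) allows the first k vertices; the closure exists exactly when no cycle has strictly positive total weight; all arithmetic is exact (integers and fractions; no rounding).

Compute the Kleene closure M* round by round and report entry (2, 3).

D(0):
  [0, -∞, -∞, -16]
  [2, 0, -1, -∞]
  [-∞, -14, 0, -∞]
  [-18, 4, -∞, 0]
D(1):
  [0, -∞, -∞, -16]
  [2, 0, -1, -14]
  [-∞, -14, 0, -∞]
  [-18, 4, -∞, 0]
D(2):
  [0, -∞, -∞, -16]
  [2, 0, -1, -14]
  [-12, -14, 0, -28]
  [6, 4, 3, 0]
D(3):
  [0, -∞, -∞, -16]
  [2, 0, -1, -14]
  [-12, -14, 0, -28]
  [6, 4, 3, 0]
D(4):
  [0, -12, -13, -16]
  [2, 0, -1, -14]
  [-12, -14, 0, -28]
  [6, 4, 3, 0]
Answer: M*[2][3] = -1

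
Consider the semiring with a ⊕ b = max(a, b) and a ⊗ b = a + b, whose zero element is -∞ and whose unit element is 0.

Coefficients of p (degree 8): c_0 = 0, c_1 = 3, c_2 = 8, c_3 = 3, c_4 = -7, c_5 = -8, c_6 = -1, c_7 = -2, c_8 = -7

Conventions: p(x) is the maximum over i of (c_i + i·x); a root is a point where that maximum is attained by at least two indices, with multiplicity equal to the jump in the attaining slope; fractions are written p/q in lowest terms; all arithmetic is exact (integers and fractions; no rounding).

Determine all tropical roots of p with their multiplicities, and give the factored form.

hull edge (i=0, c=0) to (i=2, c=8): slope 4, span 2
hull edge (i=2, c=8) to (i=7, c=-2): slope -2, span 5
hull edge (i=7, c=-2) to (i=8, c=-7): slope -5, span 1
Factored form: p(x) = -7 ⊗ (x ⊕ (-4)) ⊗ (x ⊕ (-4)) ⊗ (x ⊕ 2) ⊗ (x ⊕ 2) ⊗ (x ⊕ 2) ⊗ (x ⊕ 2) ⊗ (x ⊕ 2) ⊗ (x ⊕ 5)
Answer: roots = -4 (mult 2), 2 (mult 5), 5 (mult 1)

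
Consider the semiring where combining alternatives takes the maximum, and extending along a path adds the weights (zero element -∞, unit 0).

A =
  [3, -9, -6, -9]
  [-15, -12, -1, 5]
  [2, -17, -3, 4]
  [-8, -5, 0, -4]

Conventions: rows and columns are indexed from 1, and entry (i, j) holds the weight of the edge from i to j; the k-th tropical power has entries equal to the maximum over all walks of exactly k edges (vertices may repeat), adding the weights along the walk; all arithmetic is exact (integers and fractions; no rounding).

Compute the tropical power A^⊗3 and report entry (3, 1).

A^⊗2:
  [6, -6, -3, -2]
  [1, 0, 5, 3]
  [5, -1, 4, 1]
  [2, -9, -3, 4]
A^⊗3:
  [9, -3, 0, 1]
  [7, -2, 3, 9]
  [8, -4, 1, 8]
  [5, -1, 4, 1]
Key observation: the optimum is the walk 3->1->1->1, with weight 2 + 3 + 3 = 8.
Optimal value attained by: walk 3->1->1->1.
Answer: (A^⊗3)[3][1] = 8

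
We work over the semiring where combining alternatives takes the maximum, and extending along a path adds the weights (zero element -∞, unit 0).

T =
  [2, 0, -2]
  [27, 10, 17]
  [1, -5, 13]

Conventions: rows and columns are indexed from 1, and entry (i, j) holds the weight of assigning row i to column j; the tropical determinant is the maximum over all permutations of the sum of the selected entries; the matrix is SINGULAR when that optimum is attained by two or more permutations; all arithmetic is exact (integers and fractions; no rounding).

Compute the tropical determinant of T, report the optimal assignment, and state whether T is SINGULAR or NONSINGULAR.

σ = (1, 2, 3): 2 + 10 + 13 = 25
σ = (1, 3, 2): 2 + 17 + (-5) = 14
σ = (2, 1, 3): 0 + 27 + 13 = 40
σ = (2, 3, 1): 0 + 17 + 1 = 18
σ = (3, 1, 2): (-2) + 27 + (-5) = 20
σ = (3, 2, 1): (-2) + 10 + 1 = 9
Optimal value attained by: σ = (2, 1, 3).
Answer: det⊕(T) = 40; verdict: NONSINGULAR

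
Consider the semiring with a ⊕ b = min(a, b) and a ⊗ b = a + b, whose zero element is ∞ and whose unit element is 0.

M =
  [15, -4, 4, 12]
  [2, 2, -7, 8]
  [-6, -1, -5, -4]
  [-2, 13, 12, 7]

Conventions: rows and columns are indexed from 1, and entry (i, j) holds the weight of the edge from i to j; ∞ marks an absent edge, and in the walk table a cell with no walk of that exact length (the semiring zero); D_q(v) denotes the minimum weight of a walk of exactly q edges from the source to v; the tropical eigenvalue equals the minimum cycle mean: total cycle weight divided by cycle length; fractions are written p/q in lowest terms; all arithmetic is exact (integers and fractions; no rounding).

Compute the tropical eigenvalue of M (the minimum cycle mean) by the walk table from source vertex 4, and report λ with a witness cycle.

q=0: [∞, ∞, ∞, 0]
q=1: [-2, 13, 12, 7]
q=2: [5, -6, 2, 8]
q=3: [-4, -4, -13, -2]
q=4: [-19, -14, -18, -17]
Optimal cycle mean attained by: cycle 1->2->3->1, total (-4) + (-7) + (-6), length 3.
Answer: λ = -17/3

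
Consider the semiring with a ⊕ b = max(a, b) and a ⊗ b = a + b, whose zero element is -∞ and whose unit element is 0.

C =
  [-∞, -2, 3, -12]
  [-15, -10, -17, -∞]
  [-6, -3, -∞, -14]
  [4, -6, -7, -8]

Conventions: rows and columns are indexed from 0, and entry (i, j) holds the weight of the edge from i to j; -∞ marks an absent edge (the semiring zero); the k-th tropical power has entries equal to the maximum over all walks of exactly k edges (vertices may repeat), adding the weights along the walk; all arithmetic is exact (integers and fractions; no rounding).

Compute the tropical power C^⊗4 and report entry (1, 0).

C^⊗2:
  [-3, 0, -19, -11]
  [-23, -17, -12, -27]
  [-10, -8, -3, -18]
  [-4, 2, 7, -8]
C^⊗3:
  [-7, -5, 0, -15]
  [-18, -15, -20, -26]
  [-9, -6, -7, -17]
  [1, 4, -1, -7]
C^⊗4:
  [-6, -3, -4, -14]
  [-22, -20, -15, -30]
  [-13, -10, -6, -21]
  [-3, -1, 4, -11]
Key observation: the optimum is the walk 1->0->2->3->0, with weight (-15) + 3 + (-14) + 4 = -22.
Optimal value attained by: walk 1->0->2->3->0.
Answer: (C^⊗4)[1][0] = -22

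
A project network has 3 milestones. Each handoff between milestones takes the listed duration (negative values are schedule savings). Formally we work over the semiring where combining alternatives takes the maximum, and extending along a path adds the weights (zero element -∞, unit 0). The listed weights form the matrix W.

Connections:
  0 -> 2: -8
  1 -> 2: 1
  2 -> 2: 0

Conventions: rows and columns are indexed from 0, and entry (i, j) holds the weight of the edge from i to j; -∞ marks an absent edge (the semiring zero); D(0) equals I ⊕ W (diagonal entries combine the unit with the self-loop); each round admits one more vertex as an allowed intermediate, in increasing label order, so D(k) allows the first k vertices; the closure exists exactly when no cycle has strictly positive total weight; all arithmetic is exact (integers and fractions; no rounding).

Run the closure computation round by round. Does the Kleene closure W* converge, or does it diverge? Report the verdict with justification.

D(0):
  [0, -∞, -8]
  [-∞, 0, 1]
  [-∞, -∞, 0]
D(1):
  [0, -∞, -8]
  [-∞, 0, 1]
  [-∞, -∞, 0]
D(2):
  [0, -∞, -8]
  [-∞, 0, 1]
  [-∞, -∞, 0]
D(3):
  [0, -∞, -8]
  [-∞, 0, 1]
  [-∞, -∞, 0]
Key observation: every diagonal entry stays at the unit through all rounds, so no improving cycle exists.
Answer: CONVERGES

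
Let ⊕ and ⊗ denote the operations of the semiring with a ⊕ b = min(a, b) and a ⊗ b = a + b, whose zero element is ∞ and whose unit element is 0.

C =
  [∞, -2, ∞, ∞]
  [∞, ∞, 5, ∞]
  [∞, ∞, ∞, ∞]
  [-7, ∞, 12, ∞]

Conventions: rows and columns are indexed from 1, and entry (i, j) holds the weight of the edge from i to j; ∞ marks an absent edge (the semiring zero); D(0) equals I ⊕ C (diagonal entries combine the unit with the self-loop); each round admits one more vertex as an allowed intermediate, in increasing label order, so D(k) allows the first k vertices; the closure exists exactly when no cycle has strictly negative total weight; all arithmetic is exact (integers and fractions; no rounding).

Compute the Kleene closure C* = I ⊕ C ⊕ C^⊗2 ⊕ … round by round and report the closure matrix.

D(0):
  [0, -2, ∞, ∞]
  [∞, 0, 5, ∞]
  [∞, ∞, 0, ∞]
  [-7, ∞, 12, 0]
D(1):
  [0, -2, ∞, ∞]
  [∞, 0, 5, ∞]
  [∞, ∞, 0, ∞]
  [-7, -9, 12, 0]
D(2):
  [0, -2, 3, ∞]
  [∞, 0, 5, ∞]
  [∞, ∞, 0, ∞]
  [-7, -9, -4, 0]
D(3):
  [0, -2, 3, ∞]
  [∞, 0, 5, ∞]
  [∞, ∞, 0, ∞]
  [-7, -9, -4, 0]
D(4):
  [0, -2, 3, ∞]
  [∞, 0, 5, ∞]
  [∞, ∞, 0, ∞]
  [-7, -9, -4, 0]
Answer: C* = [[0, -2, 3, ∞], [∞, 0, 5, ∞], [∞, ∞, 0, ∞], [-7, -9, -4, 0]]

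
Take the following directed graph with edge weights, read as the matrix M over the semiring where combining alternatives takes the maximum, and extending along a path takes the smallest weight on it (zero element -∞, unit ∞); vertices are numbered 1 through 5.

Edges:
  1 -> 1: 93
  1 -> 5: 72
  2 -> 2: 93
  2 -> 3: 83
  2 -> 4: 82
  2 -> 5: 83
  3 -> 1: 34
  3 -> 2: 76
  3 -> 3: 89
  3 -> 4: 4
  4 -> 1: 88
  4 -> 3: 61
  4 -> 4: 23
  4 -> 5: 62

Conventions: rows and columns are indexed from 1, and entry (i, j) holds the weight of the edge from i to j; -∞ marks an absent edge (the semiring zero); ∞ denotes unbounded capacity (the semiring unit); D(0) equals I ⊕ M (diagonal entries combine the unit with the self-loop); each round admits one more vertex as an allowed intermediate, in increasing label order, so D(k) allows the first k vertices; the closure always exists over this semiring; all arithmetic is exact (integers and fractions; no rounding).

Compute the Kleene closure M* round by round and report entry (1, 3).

D(0):
  [∞, -∞, -∞, -∞, 72]
  [-∞, ∞, 83, 82, 83]
  [34, 76, ∞, 4, -∞]
  [88, -∞, 61, ∞, 62]
  [-∞, -∞, -∞, -∞, ∞]
D(1):
  [∞, -∞, -∞, -∞, 72]
  [-∞, ∞, 83, 82, 83]
  [34, 76, ∞, 4, 34]
  [88, -∞, 61, ∞, 72]
  [-∞, -∞, -∞, -∞, ∞]
D(2):
  [∞, -∞, -∞, -∞, 72]
  [-∞, ∞, 83, 82, 83]
  [34, 76, ∞, 76, 76]
  [88, -∞, 61, ∞, 72]
  [-∞, -∞, -∞, -∞, ∞]
D(3):
  [∞, -∞, -∞, -∞, 72]
  [34, ∞, 83, 82, 83]
  [34, 76, ∞, 76, 76]
  [88, 61, 61, ∞, 72]
  [-∞, -∞, -∞, -∞, ∞]
D(4):
  [∞, -∞, -∞, -∞, 72]
  [82, ∞, 83, 82, 83]
  [76, 76, ∞, 76, 76]
  [88, 61, 61, ∞, 72]
  [-∞, -∞, -∞, -∞, ∞]
D(5):
  [∞, -∞, -∞, -∞, 72]
  [82, ∞, 83, 82, 83]
  [76, 76, ∞, 76, 76]
  [88, 61, 61, ∞, 72]
  [-∞, -∞, -∞, -∞, ∞]
Answer: M*[1][3] = -∞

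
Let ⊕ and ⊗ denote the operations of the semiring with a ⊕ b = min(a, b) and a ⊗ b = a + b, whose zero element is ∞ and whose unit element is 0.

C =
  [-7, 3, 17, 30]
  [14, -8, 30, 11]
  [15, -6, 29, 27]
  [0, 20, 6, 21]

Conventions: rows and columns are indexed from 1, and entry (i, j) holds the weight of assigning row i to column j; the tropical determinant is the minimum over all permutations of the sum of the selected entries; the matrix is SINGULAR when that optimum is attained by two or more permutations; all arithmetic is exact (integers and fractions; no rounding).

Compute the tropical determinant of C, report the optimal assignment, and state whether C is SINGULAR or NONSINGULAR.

σ = (1, 2, 3, 4): (-7) + (-8) + 29 + 21 = 35
σ = (1, 2, 4, 3): (-7) + (-8) + 27 + 6 = 18
σ = (1, 3, 2, 4): (-7) + 30 + (-6) + 21 = 38
σ = (1, 3, 4, 2): (-7) + 30 + 27 + 20 = 70
σ = (1, 4, 2, 3): (-7) + 11 + (-6) + 6 = 4
σ = (1, 4, 3, 2): (-7) + 11 + 29 + 20 = 53
σ = (2, 1, 3, 4): 3 + 14 + 29 + 21 = 67
σ = (2, 1, 4, 3): 3 + 14 + 27 + 6 = 50
σ = (2, 3, 1, 4): 3 + 30 + 15 + 21 = 69
σ = (2, 3, 4, 1): 3 + 30 + 27 + 0 = 60
σ = (2, 4, 1, 3): 3 + 11 + 15 + 6 = 35
σ = (2, 4, 3, 1): 3 + 11 + 29 + 0 = 43
σ = (3, 1, 2, 4): 17 + 14 + (-6) + 21 = 46
σ = (3, 1, 4, 2): 17 + 14 + 27 + 20 = 78
σ = (3, 2, 1, 4): 17 + (-8) + 15 + 21 = 45
σ = (3, 2, 4, 1): 17 + (-8) + 27 + 0 = 36
σ = (3, 4, 1, 2): 17 + 11 + 15 + 20 = 63
σ = (3, 4, 2, 1): 17 + 11 + (-6) + 0 = 22
σ = (4, 1, 2, 3): 30 + 14 + (-6) + 6 = 44
σ = (4, 1, 3, 2): 30 + 14 + 29 + 20 = 93
σ = (4, 2, 1, 3): 30 + (-8) + 15 + 6 = 43
σ = (4, 2, 3, 1): 30 + (-8) + 29 + 0 = 51
σ = (4, 3, 1, 2): 30 + 30 + 15 + 20 = 95
σ = (4, 3, 2, 1): 30 + 30 + (-6) + 0 = 54
Optimal value attained by: σ = (1, 4, 2, 3).
Answer: det⊕(C) = 4; verdict: NONSINGULAR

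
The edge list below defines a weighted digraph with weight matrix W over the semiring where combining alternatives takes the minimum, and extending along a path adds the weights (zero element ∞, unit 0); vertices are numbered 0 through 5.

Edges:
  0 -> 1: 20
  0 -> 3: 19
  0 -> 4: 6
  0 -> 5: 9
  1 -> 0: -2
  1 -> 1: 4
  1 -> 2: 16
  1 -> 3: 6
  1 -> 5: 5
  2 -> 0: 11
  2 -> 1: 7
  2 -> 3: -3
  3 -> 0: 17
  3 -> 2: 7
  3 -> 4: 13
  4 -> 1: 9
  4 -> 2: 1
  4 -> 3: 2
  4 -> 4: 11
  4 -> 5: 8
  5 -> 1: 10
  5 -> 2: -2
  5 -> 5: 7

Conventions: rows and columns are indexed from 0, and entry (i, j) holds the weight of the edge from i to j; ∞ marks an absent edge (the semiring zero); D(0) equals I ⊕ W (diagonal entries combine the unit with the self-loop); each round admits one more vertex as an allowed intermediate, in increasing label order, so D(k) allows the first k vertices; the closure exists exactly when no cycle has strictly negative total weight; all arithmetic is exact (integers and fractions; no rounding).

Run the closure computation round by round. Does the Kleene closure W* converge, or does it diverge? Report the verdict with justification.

D(0):
  [0, 20, ∞, 19, 6, 9]
  [-2, 0, 16, 6, ∞, 5]
  [11, 7, 0, -3, ∞, ∞]
  [17, ∞, 7, 0, 13, ∞]
  [∞, 9, 1, 2, 0, 8]
  [∞, 10, -2, ∞, ∞, 0]
D(1):
  [0, 20, ∞, 19, 6, 9]
  [-2, 0, 16, 6, 4, 5]
  [11, 7, 0, -3, 17, 20]
  [17, 37, 7, 0, 13, 26]
  [∞, 9, 1, 2, 0, 8]
  [∞, 10, -2, ∞, ∞, 0]
D(2):
  [0, 20, 36, 19, 6, 9]
  [-2, 0, 16, 6, 4, 5]
  [5, 7, 0, -3, 11, 12]
  [17, 37, 7, 0, 13, 26]
  [7, 9, 1, 2, 0, 8]
  [8, 10, -2, 16, 14, 0]
D(3):
  [0, 20, 36, 19, 6, 9]
  [-2, 0, 16, 6, 4, 5]
  [5, 7, 0, -3, 11, 12]
  [12, 14, 7, 0, 13, 19]
  [6, 8, 1, -2, 0, 8]
  [3, 5, -2, -5, 9, 0]
D(4):
  [0, 20, 26, 19, 6, 9]
  [-2, 0, 13, 6, 4, 5]
  [5, 7, 0, -3, 10, 12]
  [12, 14, 7, 0, 13, 19]
  [6, 8, 1, -2, 0, 8]
  [3, 5, -2, -5, 8, 0]
D(5):
  [0, 14, 7, 4, 6, 9]
  [-2, 0, 5, 2, 4, 5]
  [5, 7, 0, -3, 10, 12]
  [12, 14, 7, 0, 13, 19]
  [6, 8, 1, -2, 0, 8]
  [3, 5, -2, -5, 8, 0]
D(6):
  [0, 14, 7, 4, 6, 9]
  [-2, 0, 3, 0, 4, 5]
  [5, 7, 0, -3, 10, 12]
  [12, 14, 7, 0, 13, 19]
  [6, 8, 1, -2, 0, 8]
  [3, 5, -2, -5, 8, 0]
Key observation: every diagonal entry stays at the unit through all rounds, so no improving cycle exists.
Answer: CONVERGES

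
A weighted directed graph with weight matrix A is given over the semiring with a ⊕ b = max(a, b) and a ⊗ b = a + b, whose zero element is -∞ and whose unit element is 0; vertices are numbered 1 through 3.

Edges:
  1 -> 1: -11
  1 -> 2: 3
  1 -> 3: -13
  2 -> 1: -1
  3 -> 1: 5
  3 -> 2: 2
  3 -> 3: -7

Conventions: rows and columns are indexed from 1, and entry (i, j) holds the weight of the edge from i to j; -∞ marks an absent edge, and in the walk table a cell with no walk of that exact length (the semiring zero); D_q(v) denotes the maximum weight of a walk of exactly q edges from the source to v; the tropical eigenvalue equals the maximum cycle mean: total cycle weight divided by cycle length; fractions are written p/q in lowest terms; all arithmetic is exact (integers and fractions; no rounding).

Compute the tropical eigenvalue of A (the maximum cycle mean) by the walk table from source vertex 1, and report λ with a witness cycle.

q=0: [0, -∞, -∞]
q=1: [-11, 3, -13]
q=2: [2, -8, -20]
q=3: [-9, 5, -11]
Optimal cycle mean attained by: cycle 1->2->1, total 3 + (-1), length 2.
Answer: λ = 1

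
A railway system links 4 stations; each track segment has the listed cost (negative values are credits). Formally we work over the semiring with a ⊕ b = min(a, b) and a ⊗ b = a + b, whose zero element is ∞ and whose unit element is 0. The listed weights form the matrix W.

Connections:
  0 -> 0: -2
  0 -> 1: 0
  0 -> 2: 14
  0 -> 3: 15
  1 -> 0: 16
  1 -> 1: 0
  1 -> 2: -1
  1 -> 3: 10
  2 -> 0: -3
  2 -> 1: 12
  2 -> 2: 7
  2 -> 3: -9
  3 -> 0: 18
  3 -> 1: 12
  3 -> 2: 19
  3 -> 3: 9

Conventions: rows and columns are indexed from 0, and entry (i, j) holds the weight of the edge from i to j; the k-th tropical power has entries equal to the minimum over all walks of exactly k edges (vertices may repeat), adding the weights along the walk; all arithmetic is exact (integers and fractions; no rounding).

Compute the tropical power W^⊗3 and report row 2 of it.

W^⊗2:
  [-4, -2, -1, 5]
  [-4, 0, -1, -10]
  [-5, -3, 10, -2]
  [16, 12, 11, 10]
W^⊗3:
  [-6, -4, -3, -10]
  [-6, -4, -1, -10]
  [-7, -5, -4, 1]
  [8, 12, 11, 2]
Answer: row 2 of W^⊗3 = [-7, -5, -4, 1]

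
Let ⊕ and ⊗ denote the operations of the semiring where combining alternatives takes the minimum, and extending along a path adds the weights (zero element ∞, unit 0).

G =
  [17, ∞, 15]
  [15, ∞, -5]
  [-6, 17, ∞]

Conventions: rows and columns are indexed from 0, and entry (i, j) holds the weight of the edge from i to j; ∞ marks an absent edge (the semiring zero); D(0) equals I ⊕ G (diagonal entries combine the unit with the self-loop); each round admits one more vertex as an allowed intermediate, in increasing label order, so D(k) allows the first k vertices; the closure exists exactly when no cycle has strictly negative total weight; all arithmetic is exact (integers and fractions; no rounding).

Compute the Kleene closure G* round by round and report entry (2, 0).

D(0):
  [0, ∞, 15]
  [15, 0, -5]
  [-6, 17, 0]
D(1):
  [0, ∞, 15]
  [15, 0, -5]
  [-6, 17, 0]
D(2):
  [0, ∞, 15]
  [15, 0, -5]
  [-6, 17, 0]
D(3):
  [0, 32, 15]
  [-11, 0, -5]
  [-6, 17, 0]
Answer: G*[2][0] = -6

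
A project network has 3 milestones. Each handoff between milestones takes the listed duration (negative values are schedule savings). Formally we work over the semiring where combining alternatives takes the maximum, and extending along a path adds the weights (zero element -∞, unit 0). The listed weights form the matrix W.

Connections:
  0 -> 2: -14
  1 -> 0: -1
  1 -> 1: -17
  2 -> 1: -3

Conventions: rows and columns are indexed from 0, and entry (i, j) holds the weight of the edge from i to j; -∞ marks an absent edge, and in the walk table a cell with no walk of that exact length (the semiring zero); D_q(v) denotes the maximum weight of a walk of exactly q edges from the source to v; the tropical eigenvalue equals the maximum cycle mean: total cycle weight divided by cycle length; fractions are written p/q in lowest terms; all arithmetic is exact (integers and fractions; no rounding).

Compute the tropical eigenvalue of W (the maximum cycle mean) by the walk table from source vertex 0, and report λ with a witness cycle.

q=0: [0, -∞, -∞]
q=1: [-∞, -∞, -14]
q=2: [-∞, -17, -∞]
q=3: [-18, -34, -∞]
Optimal cycle mean attained by: cycle 0->2->1->0, total (-14) + (-3) + (-1), length 3.
Answer: λ = -6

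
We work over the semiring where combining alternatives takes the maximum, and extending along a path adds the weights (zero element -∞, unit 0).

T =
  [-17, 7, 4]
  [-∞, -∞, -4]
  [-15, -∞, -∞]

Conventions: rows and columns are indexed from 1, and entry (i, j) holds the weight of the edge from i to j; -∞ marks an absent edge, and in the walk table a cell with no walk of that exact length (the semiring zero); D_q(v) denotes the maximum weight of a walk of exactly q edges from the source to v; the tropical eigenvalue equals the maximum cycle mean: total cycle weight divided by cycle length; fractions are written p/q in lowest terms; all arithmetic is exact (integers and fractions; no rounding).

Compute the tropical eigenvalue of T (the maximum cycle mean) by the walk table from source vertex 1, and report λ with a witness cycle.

q=0: [0, -∞, -∞]
q=1: [-17, 7, 4]
q=2: [-11, -10, 3]
q=3: [-12, -4, -7]
Optimal cycle mean attained by: cycle 1->2->3->1, total 7 + (-4) + (-15), length 3.
Answer: λ = -4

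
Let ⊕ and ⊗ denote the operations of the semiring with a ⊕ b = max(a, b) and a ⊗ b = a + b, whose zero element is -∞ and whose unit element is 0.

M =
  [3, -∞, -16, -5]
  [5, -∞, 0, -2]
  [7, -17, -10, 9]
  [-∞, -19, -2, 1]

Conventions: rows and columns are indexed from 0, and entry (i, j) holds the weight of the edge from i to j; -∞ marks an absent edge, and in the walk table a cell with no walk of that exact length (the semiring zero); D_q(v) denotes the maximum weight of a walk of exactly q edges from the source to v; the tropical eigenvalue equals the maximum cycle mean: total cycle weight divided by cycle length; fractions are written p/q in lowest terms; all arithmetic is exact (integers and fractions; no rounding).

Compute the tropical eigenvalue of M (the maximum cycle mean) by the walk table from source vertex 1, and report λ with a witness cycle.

q=0: [-∞, 0, -∞, -∞]
q=1: [5, -∞, 0, -2]
q=2: [8, -17, -4, 9]
q=3: [11, -10, 7, 10]
q=4: [14, -9, 8, 16]
Optimal cycle mean attained by: cycle 2->3->2, total 9 + (-2), length 2.
Answer: λ = 7/2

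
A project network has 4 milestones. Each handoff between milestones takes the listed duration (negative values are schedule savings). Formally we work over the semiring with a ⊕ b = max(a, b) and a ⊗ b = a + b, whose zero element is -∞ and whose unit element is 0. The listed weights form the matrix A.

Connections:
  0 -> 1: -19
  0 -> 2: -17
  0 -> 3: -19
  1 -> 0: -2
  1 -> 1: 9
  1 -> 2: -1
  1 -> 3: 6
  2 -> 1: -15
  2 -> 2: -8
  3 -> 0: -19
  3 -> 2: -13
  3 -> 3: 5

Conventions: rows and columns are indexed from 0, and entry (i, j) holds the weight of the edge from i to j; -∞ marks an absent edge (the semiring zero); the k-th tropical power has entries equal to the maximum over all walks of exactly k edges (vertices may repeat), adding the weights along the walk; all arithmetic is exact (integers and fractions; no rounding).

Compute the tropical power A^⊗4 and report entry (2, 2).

A^⊗2:
  [-21, -10, -20, -13]
  [7, 18, 8, 15]
  [-17, -6, -16, -9]
  [-14, -28, -8, 10]
A^⊗3:
  [-12, -1, -11, -4]
  [16, 27, 17, 24]
  [-8, 3, -7, 0]
  [-9, -19, -3, 15]
A^⊗4:
  [-3, 8, -2, 5]
  [25, 36, 26, 33]
  [1, 12, 2, 9]
  [-4, -10, 2, 20]
Key observation: the optimum is the walk 2->1->1->1->2, with weight (-15) + 9 + 9 + (-1) = 2.
Optimal value attained by: walk 2->1->1->1->2.
Answer: (A^⊗4)[2][2] = 2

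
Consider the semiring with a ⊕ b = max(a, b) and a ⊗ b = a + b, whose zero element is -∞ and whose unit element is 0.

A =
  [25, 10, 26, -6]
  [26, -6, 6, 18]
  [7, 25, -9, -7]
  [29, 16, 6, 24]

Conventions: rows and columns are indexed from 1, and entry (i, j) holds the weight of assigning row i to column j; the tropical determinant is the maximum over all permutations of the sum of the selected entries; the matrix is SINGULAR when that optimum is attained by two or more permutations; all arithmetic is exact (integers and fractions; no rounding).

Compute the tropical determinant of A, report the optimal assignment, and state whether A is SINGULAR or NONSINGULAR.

σ = (1, 2, 3, 4): 25 + (-6) + (-9) + 24 = 34
σ = (1, 2, 4, 3): 25 + (-6) + (-7) + 6 = 18
σ = (1, 3, 2, 4): 25 + 6 + 25 + 24 = 80
σ = (1, 3, 4, 2): 25 + 6 + (-7) + 16 = 40
σ = (1, 4, 2, 3): 25 + 18 + 25 + 6 = 74
σ = (1, 4, 3, 2): 25 + 18 + (-9) + 16 = 50
σ = (2, 1, 3, 4): 10 + 26 + (-9) + 24 = 51
σ = (2, 1, 4, 3): 10 + 26 + (-7) + 6 = 35
σ = (2, 3, 1, 4): 10 + 6 + 7 + 24 = 47
σ = (2, 3, 4, 1): 10 + 6 + (-7) + 29 = 38
σ = (2, 4, 1, 3): 10 + 18 + 7 + 6 = 41
σ = (2, 4, 3, 1): 10 + 18 + (-9) + 29 = 48
σ = (3, 1, 2, 4): 26 + 26 + 25 + 24 = 101
σ = (3, 1, 4, 2): 26 + 26 + (-7) + 16 = 61
σ = (3, 2, 1, 4): 26 + (-6) + 7 + 24 = 51
σ = (3, 2, 4, 1): 26 + (-6) + (-7) + 29 = 42
σ = (3, 4, 1, 2): 26 + 18 + 7 + 16 = 67
σ = (3, 4, 2, 1): 26 + 18 + 25 + 29 = 98
σ = (4, 1, 2, 3): (-6) + 26 + 25 + 6 = 51
σ = (4, 1, 3, 2): (-6) + 26 + (-9) + 16 = 27
σ = (4, 2, 1, 3): (-6) + (-6) + 7 + 6 = 1
σ = (4, 2, 3, 1): (-6) + (-6) + (-9) + 29 = 8
σ = (4, 3, 1, 2): (-6) + 6 + 7 + 16 = 23
σ = (4, 3, 2, 1): (-6) + 6 + 25 + 29 = 54
Optimal value attained by: σ = (3, 1, 2, 4).
Answer: det⊕(A) = 101; verdict: NONSINGULAR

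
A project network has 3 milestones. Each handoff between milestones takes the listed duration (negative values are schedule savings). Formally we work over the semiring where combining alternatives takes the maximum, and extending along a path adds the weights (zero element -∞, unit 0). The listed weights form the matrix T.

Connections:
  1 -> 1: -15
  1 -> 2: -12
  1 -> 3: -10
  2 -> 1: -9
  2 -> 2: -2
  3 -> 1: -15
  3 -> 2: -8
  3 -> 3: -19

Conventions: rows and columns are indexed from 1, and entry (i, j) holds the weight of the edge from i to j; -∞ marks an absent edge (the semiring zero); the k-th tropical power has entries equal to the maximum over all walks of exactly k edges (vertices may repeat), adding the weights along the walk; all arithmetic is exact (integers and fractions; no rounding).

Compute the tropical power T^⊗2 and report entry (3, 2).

T^⊗2:
  [-21, -14, -25]
  [-11, -4, -19]
  [-17, -10, -25]
Key observation: the optimum is the walk 3->2->2, with weight (-8) + (-2) = -10.
Optimal value attained by: walk 3->2->2.
Answer: (T^⊗2)[3][2] = -10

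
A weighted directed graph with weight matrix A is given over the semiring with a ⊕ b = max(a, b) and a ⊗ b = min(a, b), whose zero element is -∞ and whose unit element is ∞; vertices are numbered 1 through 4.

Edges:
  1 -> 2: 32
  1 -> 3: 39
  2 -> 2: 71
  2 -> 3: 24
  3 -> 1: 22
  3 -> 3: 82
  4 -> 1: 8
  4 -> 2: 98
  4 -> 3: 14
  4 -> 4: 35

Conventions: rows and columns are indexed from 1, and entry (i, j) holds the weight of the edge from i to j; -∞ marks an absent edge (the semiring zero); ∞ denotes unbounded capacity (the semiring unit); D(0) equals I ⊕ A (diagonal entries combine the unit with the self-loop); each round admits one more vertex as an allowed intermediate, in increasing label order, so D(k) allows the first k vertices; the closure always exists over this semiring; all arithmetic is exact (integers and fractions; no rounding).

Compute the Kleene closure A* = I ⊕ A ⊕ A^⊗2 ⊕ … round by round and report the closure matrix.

D(0):
  [∞, 32, 39, -∞]
  [-∞, ∞, 24, -∞]
  [22, -∞, ∞, -∞]
  [8, 98, 14, ∞]
D(1):
  [∞, 32, 39, -∞]
  [-∞, ∞, 24, -∞]
  [22, 22, ∞, -∞]
  [8, 98, 14, ∞]
D(2):
  [∞, 32, 39, -∞]
  [-∞, ∞, 24, -∞]
  [22, 22, ∞, -∞]
  [8, 98, 24, ∞]
D(3):
  [∞, 32, 39, -∞]
  [22, ∞, 24, -∞]
  [22, 22, ∞, -∞]
  [22, 98, 24, ∞]
D(4):
  [∞, 32, 39, -∞]
  [22, ∞, 24, -∞]
  [22, 22, ∞, -∞]
  [22, 98, 24, ∞]
Answer: A* = [[∞, 32, 39, -∞], [22, ∞, 24, -∞], [22, 22, ∞, -∞], [22, 98, 24, ∞]]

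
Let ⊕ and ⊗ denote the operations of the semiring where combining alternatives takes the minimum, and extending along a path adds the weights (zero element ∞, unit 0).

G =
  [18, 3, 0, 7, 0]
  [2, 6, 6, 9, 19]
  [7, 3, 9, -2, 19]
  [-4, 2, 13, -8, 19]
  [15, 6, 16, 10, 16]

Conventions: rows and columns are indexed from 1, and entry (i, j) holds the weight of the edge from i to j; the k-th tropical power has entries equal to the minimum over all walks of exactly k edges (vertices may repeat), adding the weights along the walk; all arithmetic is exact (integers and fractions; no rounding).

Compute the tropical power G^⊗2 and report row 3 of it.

G^⊗2:
  [3, 3, 9, -2, 16]
  [5, 5, 2, 1, 2]
  [-6, 0, 7, -10, 7]
  [-12, -6, -4, -16, -4]
  [6, 12, 12, 2, 15]
Answer: row 3 of G^⊗2 = [-6, 0, 7, -10, 7]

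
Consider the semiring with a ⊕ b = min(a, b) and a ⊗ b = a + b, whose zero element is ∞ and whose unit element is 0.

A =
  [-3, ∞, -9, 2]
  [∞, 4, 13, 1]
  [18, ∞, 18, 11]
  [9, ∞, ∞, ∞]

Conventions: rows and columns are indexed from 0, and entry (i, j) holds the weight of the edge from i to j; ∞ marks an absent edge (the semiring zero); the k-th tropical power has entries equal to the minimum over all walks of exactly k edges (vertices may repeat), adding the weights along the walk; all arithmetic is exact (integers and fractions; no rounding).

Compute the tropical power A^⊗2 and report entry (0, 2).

A^⊗2:
  [-6, ∞, -12, -1]
  [10, 8, 17, 5]
  [15, ∞, 9, 20]
  [6, ∞, 0, 11]
Key observation: the optimum is the walk 0->0->2, with weight (-3) + (-9) = -12.
Optimal value attained by: walk 0->0->2.
Answer: (A^⊗2)[0][2] = -12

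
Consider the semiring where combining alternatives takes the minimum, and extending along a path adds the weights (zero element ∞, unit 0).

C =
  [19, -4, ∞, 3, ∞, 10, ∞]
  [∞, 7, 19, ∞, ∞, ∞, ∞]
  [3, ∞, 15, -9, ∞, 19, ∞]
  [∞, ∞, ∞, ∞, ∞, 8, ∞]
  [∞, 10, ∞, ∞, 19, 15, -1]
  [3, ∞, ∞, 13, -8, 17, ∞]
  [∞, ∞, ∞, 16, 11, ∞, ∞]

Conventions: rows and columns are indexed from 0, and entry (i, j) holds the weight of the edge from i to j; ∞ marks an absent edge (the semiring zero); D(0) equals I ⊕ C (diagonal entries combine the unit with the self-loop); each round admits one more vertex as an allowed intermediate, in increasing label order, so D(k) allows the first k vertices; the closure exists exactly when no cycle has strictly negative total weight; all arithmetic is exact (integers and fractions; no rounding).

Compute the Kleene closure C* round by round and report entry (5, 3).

D(0):
  [0, -4, ∞, 3, ∞, 10, ∞]
  [∞, 0, 19, ∞, ∞, ∞, ∞]
  [3, ∞, 0, -9, ∞, 19, ∞]
  [∞, ∞, ∞, 0, ∞, 8, ∞]
  [∞, 10, ∞, ∞, 0, 15, -1]
  [3, ∞, ∞, 13, -8, 0, ∞]
  [∞, ∞, ∞, 16, 11, ∞, 0]
D(1):
  [0, -4, ∞, 3, ∞, 10, ∞]
  [∞, 0, 19, ∞, ∞, ∞, ∞]
  [3, -1, 0, -9, ∞, 13, ∞]
  [∞, ∞, ∞, 0, ∞, 8, ∞]
  [∞, 10, ∞, ∞, 0, 15, -1]
  [3, -1, ∞, 6, -8, 0, ∞]
  [∞, ∞, ∞, 16, 11, ∞, 0]
D(2):
  [0, -4, 15, 3, ∞, 10, ∞]
  [∞, 0, 19, ∞, ∞, ∞, ∞]
  [3, -1, 0, -9, ∞, 13, ∞]
  [∞, ∞, ∞, 0, ∞, 8, ∞]
  [∞, 10, 29, ∞, 0, 15, -1]
  [3, -1, 18, 6, -8, 0, ∞]
  [∞, ∞, ∞, 16, 11, ∞, 0]
D(3):
  [0, -4, 15, 3, ∞, 10, ∞]
  [22, 0, 19, 10, ∞, 32, ∞]
  [3, -1, 0, -9, ∞, 13, ∞]
  [∞, ∞, ∞, 0, ∞, 8, ∞]
  [32, 10, 29, 20, 0, 15, -1]
  [3, -1, 18, 6, -8, 0, ∞]
  [∞, ∞, ∞, 16, 11, ∞, 0]
D(4):
  [0, -4, 15, 3, ∞, 10, ∞]
  [22, 0, 19, 10, ∞, 18, ∞]
  [3, -1, 0, -9, ∞, -1, ∞]
  [∞, ∞, ∞, 0, ∞, 8, ∞]
  [32, 10, 29, 20, 0, 15, -1]
  [3, -1, 18, 6, -8, 0, ∞]
  [∞, ∞, ∞, 16, 11, 24, 0]
D(5):
  [0, -4, 15, 3, ∞, 10, ∞]
  [22, 0, 19, 10, ∞, 18, ∞]
  [3, -1, 0, -9, ∞, -1, ∞]
  [∞, ∞, ∞, 0, ∞, 8, ∞]
  [32, 10, 29, 20, 0, 15, -1]
  [3, -1, 18, 6, -8, 0, -9]
  [43, 21, 40, 16, 11, 24, 0]
D(6):
  [0, -4, 15, 3, 2, 10, 1]
  [21, 0, 19, 10, 10, 18, 9]
  [2, -2, 0, -9, -9, -1, -10]
  [11, 7, 26, 0, 0, 8, -1]
  [18, 10, 29, 20, 0, 15, -1]
  [3, -1, 18, 6, -8, 0, -9]
  [27, 21, 40, 16, 11, 24, 0]
D(7):
  [0, -4, 15, 3, 2, 10, 1]
  [21, 0, 19, 10, 10, 18, 9]
  [2, -2, 0, -9, -9, -1, -10]
  [11, 7, 26, 0, 0, 8, -1]
  [18, 10, 29, 15, 0, 15, -1]
  [3, -1, 18, 6, -8, 0, -9]
  [27, 21, 40, 16, 11, 24, 0]
Answer: C*[5][3] = 6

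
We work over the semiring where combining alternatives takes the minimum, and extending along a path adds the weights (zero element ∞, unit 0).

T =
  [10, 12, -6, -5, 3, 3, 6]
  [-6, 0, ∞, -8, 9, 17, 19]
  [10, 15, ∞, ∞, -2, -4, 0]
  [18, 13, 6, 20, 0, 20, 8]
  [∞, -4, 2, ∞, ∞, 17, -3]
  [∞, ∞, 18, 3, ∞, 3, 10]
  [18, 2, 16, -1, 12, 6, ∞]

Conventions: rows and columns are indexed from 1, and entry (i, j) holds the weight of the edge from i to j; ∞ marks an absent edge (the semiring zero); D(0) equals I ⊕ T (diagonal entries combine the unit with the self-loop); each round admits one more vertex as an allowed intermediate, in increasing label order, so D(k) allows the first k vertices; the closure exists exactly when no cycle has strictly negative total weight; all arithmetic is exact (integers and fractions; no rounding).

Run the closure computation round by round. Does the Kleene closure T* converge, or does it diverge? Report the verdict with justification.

D(0):
  [0, 12, -6, -5, 3, 3, 6]
  [-6, 0, ∞, -8, 9, 17, 19]
  [10, 15, 0, ∞, -2, -4, 0]
  [18, 13, 6, 0, 0, 20, 8]
  [∞, -4, 2, ∞, 0, 17, -3]
  [∞, ∞, 18, 3, ∞, 0, 10]
  [18, 2, 16, -1, 12, 6, 0]
D(1):
  [0, 12, -6, -5, 3, 3, 6]
  [-6, 0, -12, -11, -3, -3, 0]
  [10, 15, 0, 5, -2, -4, 0]
  [18, 13, 6, 0, 0, 20, 8]
  [∞, -4, 2, ∞, 0, 17, -3]
  [∞, ∞, 18, 3, ∞, 0, 10]
  [18, 2, 12, -1, 12, 6, 0]
Detection: at round 2, diagonal entry (5, 5) turns strictly negative.
Key observation: the cycle 5->2->1->5 has total weight (-4) + (-6) + 3, which is strictly negative.
Answer: DIVERGES — negative cycle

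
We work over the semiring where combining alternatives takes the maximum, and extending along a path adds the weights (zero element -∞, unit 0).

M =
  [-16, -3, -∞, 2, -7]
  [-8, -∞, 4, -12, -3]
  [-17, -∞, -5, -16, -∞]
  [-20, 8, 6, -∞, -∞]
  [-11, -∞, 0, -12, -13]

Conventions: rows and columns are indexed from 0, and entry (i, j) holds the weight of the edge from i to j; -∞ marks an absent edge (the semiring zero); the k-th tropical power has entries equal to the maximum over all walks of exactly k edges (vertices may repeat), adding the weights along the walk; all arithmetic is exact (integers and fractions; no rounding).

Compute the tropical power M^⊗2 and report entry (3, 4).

M^⊗2:
  [-11, 10, 8, -14, -6]
  [-13, -4, -1, -6, -15]
  [-22, -8, -10, -15, -24]
  [0, -23, 12, -4, 5]
  [-17, -4, -5, -9, -18]
Key observation: the optimum is the walk 3->1->4, with weight 8 + (-3) = 5.
Optimal value attained by: walk 3->1->4.
Answer: (M^⊗2)[3][4] = 5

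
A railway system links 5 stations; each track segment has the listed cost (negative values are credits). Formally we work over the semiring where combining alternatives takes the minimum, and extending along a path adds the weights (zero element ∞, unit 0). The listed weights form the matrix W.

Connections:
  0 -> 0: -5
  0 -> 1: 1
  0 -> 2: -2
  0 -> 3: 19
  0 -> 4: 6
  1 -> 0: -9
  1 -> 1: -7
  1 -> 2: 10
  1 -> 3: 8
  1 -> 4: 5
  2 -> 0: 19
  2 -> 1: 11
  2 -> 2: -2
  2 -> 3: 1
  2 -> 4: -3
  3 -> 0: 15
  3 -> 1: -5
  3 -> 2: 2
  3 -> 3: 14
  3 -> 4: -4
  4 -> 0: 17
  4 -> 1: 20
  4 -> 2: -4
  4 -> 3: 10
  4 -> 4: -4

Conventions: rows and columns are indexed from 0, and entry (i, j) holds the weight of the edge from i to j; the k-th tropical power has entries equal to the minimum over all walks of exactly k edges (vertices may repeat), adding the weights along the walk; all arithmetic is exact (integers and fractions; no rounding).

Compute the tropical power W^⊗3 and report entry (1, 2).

W^⊗2:
  [-10, -6, -7, -1, -5]
  [-16, -14, -11, 1, -3]
  [2, -4, -7, -1, -7]
  [-14, -12, -8, 3, -8]
  [11, 5, -8, -3, -8]
W^⊗3:
  [-15, -13, -12, -6, -10]
  [-23, -21, -18, -10, -14]
  [-13, -11, -11, -6, -11]
  [-21, -19, -16, -7, -12]
  [-4, -8, -12, -7, -12]
Key observation: the optimum is the walk 1->1->0->2, with weight (-7) + (-9) + (-2) = -18.
Optimal value attained by: walk 1->1->0->2.
Answer: (W^⊗3)[1][2] = -18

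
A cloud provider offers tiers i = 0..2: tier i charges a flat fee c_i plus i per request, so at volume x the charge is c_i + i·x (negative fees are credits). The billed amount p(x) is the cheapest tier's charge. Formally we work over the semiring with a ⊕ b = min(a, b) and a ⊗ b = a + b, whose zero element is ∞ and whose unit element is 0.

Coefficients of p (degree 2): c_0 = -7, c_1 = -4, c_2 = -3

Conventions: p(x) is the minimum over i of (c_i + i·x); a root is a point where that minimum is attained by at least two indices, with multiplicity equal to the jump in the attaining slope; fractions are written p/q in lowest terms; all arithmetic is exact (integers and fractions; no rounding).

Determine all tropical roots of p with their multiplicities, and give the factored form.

hull edge (i=0, c=-7) to (i=2, c=-3): slope 2, span 2
Factored form: p(x) = -3 ⊗ (x ⊕ (-2)) ⊗ (x ⊕ (-2))
Answer: roots = -2 (mult 2)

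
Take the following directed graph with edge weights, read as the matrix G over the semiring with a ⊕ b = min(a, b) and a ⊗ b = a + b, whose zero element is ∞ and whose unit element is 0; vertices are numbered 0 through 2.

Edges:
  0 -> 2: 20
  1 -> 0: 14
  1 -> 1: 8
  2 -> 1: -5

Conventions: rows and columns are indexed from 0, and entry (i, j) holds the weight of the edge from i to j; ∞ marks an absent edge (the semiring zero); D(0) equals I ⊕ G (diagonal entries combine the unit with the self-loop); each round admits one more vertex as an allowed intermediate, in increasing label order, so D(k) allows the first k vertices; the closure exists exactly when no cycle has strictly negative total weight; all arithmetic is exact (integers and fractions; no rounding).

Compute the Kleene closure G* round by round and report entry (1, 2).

D(0):
  [0, ∞, 20]
  [14, 0, ∞]
  [∞, -5, 0]
D(1):
  [0, ∞, 20]
  [14, 0, 34]
  [∞, -5, 0]
D(2):
  [0, ∞, 20]
  [14, 0, 34]
  [9, -5, 0]
D(3):
  [0, 15, 20]
  [14, 0, 34]
  [9, -5, 0]
Answer: G*[1][2] = 34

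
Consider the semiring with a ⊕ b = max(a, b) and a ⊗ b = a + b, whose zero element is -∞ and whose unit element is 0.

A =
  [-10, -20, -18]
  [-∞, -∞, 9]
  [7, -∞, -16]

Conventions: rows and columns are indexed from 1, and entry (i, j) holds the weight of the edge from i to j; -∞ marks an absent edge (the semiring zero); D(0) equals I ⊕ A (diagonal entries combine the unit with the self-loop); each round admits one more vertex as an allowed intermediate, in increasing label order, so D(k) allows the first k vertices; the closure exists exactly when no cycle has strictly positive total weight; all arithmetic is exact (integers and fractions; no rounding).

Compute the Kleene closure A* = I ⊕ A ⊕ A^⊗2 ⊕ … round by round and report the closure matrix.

D(0):
  [0, -20, -18]
  [-∞, 0, 9]
  [7, -∞, 0]
D(1):
  [0, -20, -18]
  [-∞, 0, 9]
  [7, -13, 0]
D(2):
  [0, -20, -11]
  [-∞, 0, 9]
  [7, -13, 0]
D(3):
  [0, -20, -11]
  [16, 0, 9]
  [7, -13, 0]
Answer: A* = [[0, -20, -11], [16, 0, 9], [7, -13, 0]]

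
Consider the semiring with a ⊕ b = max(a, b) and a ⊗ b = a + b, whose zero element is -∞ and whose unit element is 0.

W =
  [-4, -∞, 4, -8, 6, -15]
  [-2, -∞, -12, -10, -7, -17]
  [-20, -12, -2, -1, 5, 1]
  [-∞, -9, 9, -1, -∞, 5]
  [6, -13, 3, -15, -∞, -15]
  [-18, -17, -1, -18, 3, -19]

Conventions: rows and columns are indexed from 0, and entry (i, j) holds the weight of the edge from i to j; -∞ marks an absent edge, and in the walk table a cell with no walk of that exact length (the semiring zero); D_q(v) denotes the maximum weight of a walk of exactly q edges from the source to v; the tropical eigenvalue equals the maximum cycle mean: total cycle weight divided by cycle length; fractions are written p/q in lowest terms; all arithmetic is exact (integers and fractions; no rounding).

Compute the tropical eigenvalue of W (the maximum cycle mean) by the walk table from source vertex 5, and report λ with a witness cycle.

q=0: [-∞, -∞, -∞, -∞, -∞, 0]
q=1: [-18, -17, -1, -18, 3, -19]
q=2: [9, -10, 6, -2, 4, 0]
q=3: [10, -6, 13, 5, 15, 7]
q=4: [21, 2, 18, 12, 18, 14]
q=5: [24, 6, 25, 17, 27, 19]
q=6: [33, 14, 30, 24, 30, 26]
Optimal cycle mean attained by: cycle 0->4->0, total 6 + 6, length 2.
Answer: λ = 6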